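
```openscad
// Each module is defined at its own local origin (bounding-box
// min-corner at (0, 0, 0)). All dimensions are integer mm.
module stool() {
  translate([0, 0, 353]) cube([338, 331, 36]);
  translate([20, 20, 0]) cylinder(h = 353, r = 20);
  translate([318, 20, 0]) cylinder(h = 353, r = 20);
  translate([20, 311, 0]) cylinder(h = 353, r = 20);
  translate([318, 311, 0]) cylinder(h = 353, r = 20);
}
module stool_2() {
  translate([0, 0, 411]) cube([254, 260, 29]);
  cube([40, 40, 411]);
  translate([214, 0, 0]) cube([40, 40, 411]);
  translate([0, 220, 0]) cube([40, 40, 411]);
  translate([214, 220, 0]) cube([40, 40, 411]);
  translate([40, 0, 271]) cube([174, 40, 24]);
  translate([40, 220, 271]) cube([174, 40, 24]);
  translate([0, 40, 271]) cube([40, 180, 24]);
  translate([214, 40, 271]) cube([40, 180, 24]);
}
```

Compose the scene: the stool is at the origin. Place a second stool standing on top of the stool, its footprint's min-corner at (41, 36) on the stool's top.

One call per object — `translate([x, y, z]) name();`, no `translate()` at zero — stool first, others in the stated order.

stool();
translate([41, 36, 389]) stool_2();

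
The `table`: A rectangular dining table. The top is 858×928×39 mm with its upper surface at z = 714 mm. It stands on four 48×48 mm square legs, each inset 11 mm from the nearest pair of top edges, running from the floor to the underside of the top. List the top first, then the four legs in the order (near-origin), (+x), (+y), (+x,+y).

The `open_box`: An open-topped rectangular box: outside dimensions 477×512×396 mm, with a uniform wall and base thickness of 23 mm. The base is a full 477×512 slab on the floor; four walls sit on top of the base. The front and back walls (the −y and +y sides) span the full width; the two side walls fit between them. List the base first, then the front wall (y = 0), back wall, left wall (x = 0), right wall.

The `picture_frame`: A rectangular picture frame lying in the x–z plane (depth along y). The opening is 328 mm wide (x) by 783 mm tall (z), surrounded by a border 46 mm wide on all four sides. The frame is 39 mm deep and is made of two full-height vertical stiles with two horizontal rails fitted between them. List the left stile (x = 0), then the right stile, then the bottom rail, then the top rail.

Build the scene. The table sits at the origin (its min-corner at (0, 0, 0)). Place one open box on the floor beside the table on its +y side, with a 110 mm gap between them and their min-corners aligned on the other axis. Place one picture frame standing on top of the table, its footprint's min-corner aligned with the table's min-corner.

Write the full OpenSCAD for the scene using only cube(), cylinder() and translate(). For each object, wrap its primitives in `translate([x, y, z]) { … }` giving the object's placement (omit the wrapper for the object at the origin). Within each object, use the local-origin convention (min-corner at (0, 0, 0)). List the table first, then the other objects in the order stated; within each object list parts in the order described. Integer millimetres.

translate([0, 0, 675]) cube([858, 928, 39]);
translate([11, 11, 0]) cube([48, 48, 675]);
translate([799, 11, 0]) cube([48, 48, 675]);
translate([11, 869, 0]) cube([48, 48, 675]);
translate([799, 869, 0]) cube([48, 48, 675]);
translate([0, 1038, 0]) {
  cube([477, 512, 23]);
  translate([0, 0, 23]) cube([477, 23, 373]);
  translate([0, 489, 23]) cube([477, 23, 373]);
  translate([0, 23, 23]) cube([23, 466, 373]);
  translate([454, 23, 23]) cube([23, 466, 373]);
}
translate([0, 0, 714]) {
  cube([46, 39, 875]);
  translate([374, 0, 0]) cube([46, 39, 875]);
  translate([46, 0, 0]) cube([328, 39, 46]);
  translate([46, 0, 829]) cube([328, 39, 46]);
}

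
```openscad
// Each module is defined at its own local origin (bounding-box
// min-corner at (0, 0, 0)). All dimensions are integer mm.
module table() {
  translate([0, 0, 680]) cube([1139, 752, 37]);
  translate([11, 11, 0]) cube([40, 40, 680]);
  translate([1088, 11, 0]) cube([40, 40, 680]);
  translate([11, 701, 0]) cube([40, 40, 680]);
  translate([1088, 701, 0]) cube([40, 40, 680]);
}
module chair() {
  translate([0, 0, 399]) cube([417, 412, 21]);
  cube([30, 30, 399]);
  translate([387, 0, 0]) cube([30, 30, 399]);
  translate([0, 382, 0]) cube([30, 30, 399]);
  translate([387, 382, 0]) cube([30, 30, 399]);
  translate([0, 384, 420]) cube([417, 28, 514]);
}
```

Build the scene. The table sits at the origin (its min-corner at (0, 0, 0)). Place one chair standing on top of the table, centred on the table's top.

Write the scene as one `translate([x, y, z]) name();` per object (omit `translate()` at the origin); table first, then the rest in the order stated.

table();
translate([361, 170, 717]) chair();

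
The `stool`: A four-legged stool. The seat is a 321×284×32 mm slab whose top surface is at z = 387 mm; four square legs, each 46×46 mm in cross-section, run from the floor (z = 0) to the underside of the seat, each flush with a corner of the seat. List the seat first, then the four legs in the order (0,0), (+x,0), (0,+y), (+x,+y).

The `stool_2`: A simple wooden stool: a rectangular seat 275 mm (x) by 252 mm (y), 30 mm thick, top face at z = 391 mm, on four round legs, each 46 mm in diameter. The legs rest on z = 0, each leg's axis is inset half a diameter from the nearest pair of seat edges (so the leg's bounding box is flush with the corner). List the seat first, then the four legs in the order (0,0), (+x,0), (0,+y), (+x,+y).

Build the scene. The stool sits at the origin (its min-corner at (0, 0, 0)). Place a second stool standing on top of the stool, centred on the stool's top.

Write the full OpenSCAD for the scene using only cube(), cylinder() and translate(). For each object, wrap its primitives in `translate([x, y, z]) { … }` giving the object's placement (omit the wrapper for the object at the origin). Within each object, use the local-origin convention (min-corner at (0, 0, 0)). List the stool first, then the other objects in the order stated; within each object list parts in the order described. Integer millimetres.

translate([0, 0, 355]) cube([321, 284, 32]);
cube([46, 46, 355]);
translate([275, 0, 0]) cube([46, 46, 355]);
translate([0, 238, 0]) cube([46, 46, 355]);
translate([275, 238, 0]) cube([46, 46, 355]);
translate([23, 16, 387]) {
  translate([0, 0, 361]) cube([275, 252, 30]);
  translate([23, 23, 0]) cylinder(h = 361, r = 23);
  translate([252, 23, 0]) cylinder(h = 361, r = 23);
  translate([23, 229, 0]) cylinder(h = 361, r = 23);
  translate([252, 229, 0]) cylinder(h = 361, r = 23);
}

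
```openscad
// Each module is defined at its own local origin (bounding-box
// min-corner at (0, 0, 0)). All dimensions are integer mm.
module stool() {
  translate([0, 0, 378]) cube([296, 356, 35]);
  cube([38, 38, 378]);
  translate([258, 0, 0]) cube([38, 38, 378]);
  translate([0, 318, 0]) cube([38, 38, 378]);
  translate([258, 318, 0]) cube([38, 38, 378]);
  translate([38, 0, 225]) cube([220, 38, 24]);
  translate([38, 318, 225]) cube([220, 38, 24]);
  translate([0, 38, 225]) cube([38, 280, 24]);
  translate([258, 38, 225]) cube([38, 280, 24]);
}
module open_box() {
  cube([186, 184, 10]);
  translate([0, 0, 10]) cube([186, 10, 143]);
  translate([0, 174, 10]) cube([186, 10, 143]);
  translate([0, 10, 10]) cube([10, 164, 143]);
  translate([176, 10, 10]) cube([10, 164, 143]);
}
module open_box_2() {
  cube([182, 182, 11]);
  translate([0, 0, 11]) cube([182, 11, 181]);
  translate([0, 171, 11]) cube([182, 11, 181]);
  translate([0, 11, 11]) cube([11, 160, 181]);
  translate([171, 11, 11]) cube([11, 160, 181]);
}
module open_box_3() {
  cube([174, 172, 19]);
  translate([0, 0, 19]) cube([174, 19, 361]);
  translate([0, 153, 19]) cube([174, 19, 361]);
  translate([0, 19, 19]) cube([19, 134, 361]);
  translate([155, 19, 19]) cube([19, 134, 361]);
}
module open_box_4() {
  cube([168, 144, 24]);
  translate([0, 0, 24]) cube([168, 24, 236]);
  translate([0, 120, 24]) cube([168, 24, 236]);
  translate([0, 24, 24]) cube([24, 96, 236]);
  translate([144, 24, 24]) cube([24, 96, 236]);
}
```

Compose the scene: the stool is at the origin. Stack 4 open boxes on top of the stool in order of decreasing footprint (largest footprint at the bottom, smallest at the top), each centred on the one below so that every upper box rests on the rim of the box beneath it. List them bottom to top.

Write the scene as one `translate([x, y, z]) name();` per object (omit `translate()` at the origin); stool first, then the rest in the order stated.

stool();
translate([55, 86, 413]) open_box();
translate([57, 87, 566]) open_box_2();
translate([61, 92, 758]) open_box_3();
translate([64, 106, 1138]) open_box_4();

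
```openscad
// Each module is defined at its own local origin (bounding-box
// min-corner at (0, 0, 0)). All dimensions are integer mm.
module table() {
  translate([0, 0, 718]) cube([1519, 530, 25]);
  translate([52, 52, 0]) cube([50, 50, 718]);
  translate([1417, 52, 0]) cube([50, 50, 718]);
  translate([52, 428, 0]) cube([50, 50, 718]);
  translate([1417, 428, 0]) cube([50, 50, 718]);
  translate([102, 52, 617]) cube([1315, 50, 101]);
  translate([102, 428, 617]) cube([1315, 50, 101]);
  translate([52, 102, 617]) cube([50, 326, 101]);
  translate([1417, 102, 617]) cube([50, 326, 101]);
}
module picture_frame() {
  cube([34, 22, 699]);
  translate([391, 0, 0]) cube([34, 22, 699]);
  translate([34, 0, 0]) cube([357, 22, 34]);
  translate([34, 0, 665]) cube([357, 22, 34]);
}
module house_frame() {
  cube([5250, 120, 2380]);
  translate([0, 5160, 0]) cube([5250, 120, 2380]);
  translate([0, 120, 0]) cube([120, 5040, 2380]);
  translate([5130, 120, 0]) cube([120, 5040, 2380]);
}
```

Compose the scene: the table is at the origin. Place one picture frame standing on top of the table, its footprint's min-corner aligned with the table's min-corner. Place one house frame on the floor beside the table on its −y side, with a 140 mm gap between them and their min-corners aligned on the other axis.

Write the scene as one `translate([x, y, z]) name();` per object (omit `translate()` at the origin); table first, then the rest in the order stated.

table();
translate([0, 0, 743]) picture_frame();
translate([0, -5420, 0]) house_frame();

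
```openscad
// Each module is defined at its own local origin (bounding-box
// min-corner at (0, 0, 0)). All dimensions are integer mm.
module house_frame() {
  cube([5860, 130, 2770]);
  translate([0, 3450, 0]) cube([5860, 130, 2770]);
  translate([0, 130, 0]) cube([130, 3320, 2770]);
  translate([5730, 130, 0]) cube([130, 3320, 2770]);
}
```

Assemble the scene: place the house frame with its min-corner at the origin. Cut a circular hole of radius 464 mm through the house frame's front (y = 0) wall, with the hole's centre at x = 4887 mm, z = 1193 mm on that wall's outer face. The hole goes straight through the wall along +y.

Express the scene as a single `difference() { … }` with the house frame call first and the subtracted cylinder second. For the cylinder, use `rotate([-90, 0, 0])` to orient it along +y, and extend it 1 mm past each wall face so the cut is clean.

difference() {
  house_frame();
  translate([4887, -1, 1193]) rotate([-90, 0, 0]) cylinder(h = 132, r = 464);
}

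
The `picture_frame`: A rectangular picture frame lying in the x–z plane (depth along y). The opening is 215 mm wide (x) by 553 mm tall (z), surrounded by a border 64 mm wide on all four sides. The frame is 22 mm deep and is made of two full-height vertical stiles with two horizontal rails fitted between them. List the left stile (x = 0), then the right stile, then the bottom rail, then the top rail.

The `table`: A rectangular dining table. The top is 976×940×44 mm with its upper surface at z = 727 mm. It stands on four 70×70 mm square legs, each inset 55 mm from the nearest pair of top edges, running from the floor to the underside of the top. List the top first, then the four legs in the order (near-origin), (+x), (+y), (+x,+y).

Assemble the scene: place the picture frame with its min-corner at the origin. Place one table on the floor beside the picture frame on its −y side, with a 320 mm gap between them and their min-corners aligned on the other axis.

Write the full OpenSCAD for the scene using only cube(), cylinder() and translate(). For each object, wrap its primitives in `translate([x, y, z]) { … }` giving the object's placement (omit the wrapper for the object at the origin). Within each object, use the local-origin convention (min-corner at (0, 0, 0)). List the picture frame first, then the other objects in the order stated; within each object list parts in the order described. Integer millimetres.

cube([64, 22, 681]);
translate([279, 0, 0]) cube([64, 22, 681]);
translate([64, 0, 0]) cube([215, 22, 64]);
translate([64, 0, 617]) cube([215, 22, 64]);
translate([0, -1260, 0]) {
  translate([0, 0, 683]) cube([976, 940, 44]);
  translate([55, 55, 0]) cube([70, 70, 683]);
  translate([851, 55, 0]) cube([70, 70, 683]);
  translate([55, 815, 0]) cube([70, 70, 683]);
  translate([851, 815, 0]) cube([70, 70, 683]);
}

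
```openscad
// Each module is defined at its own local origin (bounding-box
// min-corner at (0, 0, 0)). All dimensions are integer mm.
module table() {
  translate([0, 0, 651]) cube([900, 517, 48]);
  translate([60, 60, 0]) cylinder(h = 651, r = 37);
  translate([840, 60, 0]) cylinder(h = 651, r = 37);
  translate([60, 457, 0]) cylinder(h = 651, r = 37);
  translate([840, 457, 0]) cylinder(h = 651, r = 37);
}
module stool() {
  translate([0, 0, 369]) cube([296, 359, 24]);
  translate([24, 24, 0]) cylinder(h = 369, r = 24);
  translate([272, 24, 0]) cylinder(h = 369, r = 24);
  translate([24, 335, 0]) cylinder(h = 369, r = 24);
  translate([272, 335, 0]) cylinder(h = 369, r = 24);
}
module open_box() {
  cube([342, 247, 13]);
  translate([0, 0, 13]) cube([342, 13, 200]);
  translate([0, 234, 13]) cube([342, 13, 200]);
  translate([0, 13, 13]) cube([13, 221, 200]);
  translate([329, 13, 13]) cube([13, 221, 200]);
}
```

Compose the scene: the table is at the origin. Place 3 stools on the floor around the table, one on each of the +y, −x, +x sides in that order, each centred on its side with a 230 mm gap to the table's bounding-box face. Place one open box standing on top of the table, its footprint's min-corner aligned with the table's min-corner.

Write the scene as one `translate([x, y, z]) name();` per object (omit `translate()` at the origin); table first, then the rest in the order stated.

table();
translate([302, 747, 0]) stool();
translate([-526, 79, 0]) stool();
translate([1130, 79, 0]) stool();
translate([0, 0, 699]) open_box();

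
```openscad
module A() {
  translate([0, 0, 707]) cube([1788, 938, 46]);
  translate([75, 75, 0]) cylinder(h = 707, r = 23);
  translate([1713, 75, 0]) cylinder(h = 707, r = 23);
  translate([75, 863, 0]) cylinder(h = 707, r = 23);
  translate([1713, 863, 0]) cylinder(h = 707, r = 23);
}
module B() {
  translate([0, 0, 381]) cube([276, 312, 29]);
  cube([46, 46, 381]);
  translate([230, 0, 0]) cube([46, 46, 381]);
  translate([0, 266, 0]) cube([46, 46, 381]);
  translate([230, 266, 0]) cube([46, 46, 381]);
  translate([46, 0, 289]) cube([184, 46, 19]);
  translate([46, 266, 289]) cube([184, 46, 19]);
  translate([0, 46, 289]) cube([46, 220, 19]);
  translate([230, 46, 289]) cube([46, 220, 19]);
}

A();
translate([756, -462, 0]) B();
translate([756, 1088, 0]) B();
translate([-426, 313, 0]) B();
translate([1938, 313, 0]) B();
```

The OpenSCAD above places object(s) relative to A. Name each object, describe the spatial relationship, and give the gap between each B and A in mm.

Each stool's nearest face is 150 mm from the table's bounding box.

A is a table. B is a stool. Four stools sit around the table at the −y, +y, −x, +x sides. The gap between each stool and the table is 150 mm.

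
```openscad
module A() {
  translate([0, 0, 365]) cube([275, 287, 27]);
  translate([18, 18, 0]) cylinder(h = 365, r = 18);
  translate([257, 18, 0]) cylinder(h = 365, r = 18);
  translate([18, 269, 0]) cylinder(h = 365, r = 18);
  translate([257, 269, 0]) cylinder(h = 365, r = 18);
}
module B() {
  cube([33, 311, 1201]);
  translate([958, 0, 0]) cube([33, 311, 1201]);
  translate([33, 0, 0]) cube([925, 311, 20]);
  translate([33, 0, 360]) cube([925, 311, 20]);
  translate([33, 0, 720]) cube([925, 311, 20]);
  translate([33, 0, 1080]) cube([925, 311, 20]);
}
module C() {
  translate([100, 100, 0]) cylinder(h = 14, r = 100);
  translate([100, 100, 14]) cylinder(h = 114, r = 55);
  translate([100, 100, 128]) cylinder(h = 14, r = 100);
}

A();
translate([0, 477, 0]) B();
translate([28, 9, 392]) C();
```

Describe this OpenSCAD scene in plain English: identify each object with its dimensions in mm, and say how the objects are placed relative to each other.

A is a simple wooden stool: a rectangular seat 275 mm (x) by 287 mm (y), 27 mm thick, top face at z = 392 mm, on four round legs, each 36 mm in diameter. The legs rest on z = 0, each leg's axis is inset half a diameter from the nearest pair of seat edges (so the leg's bounding box is flush with the corner).

B is an open bookshelf. Two side panels, each 33 mm thick, 311 mm deep and 1201 mm tall, stand 991 mm apart (outside-to-outside). Between them sit 4 shelves, each 20 mm thick and 311 mm deep, spanning the full gap between the sides. The bottom shelf rests on the floor (its underside at z = 0) and the clear gap between one shelf's top and the next shelf's underside is 340 mm.

C is a spool: two coaxial disc flanges of radius 100 mm and thickness 14 mm, joined by a core cylinder of radius 55 mm and height 114 mm. The lower flange rests on z = 0 and the three cylinders share a vertical axis.

The bookshelf is on the floor beside the stool on its +y side. The spool is on top of the stool.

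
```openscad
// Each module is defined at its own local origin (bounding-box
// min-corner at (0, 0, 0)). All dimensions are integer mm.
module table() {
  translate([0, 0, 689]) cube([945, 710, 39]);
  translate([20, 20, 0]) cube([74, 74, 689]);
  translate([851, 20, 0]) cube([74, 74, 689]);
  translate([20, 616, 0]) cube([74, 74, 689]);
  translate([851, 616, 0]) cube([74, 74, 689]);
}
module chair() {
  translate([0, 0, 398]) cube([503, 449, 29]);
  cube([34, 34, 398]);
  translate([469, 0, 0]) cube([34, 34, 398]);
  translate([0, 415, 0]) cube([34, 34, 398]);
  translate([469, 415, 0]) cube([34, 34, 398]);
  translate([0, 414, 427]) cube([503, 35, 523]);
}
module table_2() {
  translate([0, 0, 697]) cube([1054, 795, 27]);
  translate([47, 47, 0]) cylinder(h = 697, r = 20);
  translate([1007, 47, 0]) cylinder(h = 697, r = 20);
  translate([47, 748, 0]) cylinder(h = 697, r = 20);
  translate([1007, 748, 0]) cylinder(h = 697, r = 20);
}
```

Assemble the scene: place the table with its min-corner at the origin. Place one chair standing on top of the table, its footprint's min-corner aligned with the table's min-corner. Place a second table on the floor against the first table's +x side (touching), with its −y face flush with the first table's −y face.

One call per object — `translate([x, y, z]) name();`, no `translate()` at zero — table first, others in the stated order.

table();
translate([0, 0, 728]) chair();
translate([945, 0, 0]) table_2();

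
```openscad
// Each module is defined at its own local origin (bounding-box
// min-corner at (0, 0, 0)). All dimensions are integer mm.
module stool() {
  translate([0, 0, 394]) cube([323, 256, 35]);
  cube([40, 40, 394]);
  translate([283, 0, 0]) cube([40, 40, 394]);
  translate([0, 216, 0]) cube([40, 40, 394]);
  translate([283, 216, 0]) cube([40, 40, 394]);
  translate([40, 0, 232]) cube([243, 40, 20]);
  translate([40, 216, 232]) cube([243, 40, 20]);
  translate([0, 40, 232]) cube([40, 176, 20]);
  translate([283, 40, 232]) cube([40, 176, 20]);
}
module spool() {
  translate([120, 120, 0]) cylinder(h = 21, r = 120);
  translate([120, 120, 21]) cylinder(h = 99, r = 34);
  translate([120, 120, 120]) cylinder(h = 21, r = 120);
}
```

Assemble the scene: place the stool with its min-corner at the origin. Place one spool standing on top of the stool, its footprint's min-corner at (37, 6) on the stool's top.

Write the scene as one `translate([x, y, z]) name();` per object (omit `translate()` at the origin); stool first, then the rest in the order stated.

stool();
translate([37, 6, 429]) spool();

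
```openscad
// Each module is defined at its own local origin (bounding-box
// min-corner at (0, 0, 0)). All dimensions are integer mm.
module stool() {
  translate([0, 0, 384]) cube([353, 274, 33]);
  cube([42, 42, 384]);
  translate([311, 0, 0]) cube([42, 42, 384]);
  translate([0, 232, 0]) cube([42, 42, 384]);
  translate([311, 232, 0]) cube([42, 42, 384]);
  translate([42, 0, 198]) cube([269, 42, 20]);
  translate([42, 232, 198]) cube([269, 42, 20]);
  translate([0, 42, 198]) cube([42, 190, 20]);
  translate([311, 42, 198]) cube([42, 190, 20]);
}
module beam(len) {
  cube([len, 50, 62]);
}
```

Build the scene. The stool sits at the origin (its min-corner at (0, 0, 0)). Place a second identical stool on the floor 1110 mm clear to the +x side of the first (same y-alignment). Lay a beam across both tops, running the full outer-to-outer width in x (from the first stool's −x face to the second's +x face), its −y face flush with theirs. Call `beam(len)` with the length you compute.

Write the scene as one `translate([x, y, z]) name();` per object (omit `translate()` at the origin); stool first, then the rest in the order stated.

stool();
translate([1463, 0, 0]) stool();
translate([0, 0, 417]) beam(1816);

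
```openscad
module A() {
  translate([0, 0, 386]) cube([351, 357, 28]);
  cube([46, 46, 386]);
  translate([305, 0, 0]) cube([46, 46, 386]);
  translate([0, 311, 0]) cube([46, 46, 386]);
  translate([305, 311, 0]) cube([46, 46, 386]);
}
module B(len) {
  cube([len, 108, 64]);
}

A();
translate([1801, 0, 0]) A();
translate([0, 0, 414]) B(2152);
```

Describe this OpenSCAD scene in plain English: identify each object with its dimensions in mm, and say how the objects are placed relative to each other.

A is a four-legged stool. The seat is 351×357 mm, 28 mm thick, top at z = 414 mm. It stands on four square legs, each 46×46 mm in cross-section, from z = 0 to the seat underside, each flush with a corner of the seat.

B is a rectangular beam 2152 mm long (x), 108 mm deep (y), 64 mm thick (z).

The beam spans the tops of two stools placed 1450 mm apart, resting at z = 414 mm.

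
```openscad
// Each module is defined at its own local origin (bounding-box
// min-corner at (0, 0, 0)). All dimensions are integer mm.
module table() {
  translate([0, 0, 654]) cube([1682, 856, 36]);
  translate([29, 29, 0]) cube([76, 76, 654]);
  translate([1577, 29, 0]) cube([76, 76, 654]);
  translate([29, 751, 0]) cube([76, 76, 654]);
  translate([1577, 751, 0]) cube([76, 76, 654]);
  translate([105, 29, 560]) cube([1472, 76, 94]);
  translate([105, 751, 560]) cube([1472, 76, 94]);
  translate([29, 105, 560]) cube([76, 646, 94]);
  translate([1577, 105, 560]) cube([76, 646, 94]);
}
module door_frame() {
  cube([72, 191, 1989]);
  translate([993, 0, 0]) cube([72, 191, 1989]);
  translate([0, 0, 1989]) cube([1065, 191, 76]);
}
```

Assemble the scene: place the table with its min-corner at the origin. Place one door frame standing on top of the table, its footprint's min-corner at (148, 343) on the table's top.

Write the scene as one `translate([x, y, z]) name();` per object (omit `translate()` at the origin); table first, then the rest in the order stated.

table();
translate([148, 343, 690]) door_frame();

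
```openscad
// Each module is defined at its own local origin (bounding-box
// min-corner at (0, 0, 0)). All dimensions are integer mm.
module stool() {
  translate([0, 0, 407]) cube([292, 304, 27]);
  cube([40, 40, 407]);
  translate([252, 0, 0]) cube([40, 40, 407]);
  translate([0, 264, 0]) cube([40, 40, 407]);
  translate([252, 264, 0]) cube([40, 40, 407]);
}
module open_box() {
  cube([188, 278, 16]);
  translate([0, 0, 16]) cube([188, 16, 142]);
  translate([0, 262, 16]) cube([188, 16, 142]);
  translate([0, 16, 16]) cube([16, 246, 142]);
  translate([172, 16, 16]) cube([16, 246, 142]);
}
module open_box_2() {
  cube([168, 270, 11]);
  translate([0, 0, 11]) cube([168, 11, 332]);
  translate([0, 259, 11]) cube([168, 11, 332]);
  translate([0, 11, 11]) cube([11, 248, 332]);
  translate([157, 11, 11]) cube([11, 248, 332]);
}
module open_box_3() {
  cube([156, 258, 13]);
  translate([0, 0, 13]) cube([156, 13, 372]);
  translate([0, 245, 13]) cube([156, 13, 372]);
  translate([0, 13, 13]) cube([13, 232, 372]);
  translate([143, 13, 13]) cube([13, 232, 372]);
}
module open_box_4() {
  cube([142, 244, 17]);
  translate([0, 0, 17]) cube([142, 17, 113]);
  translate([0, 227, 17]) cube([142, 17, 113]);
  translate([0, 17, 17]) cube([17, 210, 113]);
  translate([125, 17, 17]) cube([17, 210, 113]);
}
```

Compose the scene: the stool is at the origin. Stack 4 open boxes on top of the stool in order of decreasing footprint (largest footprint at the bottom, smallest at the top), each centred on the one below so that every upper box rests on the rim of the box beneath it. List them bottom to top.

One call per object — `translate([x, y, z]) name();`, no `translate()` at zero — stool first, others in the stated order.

stool();
translate([52, 13, 434]) open_box();
translate([62, 17, 592]) open_box_2();
translate([68, 23, 935]) open_box_3();
translate([75, 30, 1320]) open_box_4();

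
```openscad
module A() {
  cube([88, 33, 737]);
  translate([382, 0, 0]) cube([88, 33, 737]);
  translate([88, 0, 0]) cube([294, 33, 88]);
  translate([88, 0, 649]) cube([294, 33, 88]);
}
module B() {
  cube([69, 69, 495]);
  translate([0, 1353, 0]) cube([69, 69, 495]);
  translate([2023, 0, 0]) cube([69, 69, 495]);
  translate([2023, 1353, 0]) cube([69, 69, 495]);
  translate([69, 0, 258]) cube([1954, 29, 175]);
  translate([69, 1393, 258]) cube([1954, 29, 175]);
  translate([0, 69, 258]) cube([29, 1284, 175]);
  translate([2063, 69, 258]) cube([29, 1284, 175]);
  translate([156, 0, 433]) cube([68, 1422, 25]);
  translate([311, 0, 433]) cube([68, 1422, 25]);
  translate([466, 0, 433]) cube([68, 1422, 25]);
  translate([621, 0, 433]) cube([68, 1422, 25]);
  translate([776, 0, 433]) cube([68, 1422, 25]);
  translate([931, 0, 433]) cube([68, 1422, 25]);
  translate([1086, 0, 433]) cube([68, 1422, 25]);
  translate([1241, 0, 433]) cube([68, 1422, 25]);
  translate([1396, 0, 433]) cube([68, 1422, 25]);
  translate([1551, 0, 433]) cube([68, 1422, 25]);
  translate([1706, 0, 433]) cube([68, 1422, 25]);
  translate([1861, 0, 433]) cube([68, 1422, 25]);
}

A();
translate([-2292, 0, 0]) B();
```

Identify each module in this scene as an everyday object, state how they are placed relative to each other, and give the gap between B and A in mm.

A is a picture frame. B is a bed frame. The bed frame is on the floor beside the picture frame on its −x side. The gap between the bed frame and the picture frame is 200 mm.

The bed frame's nearest face is 200 mm from the picture frame's −x face.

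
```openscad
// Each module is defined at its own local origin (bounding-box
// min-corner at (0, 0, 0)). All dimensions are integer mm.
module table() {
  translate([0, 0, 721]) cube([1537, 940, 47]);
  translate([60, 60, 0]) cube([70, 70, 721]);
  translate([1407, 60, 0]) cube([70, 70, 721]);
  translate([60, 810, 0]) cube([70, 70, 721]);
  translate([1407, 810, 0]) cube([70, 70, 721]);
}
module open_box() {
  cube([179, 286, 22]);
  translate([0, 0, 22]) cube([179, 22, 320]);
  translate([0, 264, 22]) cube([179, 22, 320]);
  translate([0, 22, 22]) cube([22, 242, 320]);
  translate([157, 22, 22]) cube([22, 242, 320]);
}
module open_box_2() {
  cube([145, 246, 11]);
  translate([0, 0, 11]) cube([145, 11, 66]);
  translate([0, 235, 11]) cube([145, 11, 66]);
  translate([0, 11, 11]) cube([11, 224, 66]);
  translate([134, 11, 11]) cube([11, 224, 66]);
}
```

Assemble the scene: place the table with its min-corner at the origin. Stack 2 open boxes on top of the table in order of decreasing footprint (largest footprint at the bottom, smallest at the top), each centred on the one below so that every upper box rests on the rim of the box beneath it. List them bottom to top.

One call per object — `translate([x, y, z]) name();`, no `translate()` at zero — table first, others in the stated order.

table();
translate([679, 327, 768]) open_box();
translate([696, 347, 1110]) open_box_2();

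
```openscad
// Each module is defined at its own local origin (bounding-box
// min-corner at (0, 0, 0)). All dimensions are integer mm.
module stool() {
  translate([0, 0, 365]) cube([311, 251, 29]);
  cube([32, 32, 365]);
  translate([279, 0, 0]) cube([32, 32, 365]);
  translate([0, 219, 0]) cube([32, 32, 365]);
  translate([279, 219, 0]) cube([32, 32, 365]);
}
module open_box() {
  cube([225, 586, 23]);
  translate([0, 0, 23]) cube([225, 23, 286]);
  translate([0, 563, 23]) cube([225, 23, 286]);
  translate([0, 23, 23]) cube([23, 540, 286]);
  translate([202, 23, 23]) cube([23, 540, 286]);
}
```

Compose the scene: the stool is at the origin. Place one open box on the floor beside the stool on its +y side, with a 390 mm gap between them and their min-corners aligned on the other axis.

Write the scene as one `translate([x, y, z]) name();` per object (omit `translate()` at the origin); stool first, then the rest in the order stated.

stool();
translate([0, 641, 0]) open_box();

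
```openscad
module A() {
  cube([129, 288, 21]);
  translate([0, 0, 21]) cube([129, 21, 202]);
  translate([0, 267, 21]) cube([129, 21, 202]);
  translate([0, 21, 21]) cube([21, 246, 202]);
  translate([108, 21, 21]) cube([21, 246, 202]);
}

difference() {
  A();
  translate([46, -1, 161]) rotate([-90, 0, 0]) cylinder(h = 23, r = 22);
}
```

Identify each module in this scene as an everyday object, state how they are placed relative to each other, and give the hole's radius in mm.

The subtracted cylinder has r = 22 mm.

A is an open box. The open box has a circular hole through its front wall. The hole's radius is 22 mm.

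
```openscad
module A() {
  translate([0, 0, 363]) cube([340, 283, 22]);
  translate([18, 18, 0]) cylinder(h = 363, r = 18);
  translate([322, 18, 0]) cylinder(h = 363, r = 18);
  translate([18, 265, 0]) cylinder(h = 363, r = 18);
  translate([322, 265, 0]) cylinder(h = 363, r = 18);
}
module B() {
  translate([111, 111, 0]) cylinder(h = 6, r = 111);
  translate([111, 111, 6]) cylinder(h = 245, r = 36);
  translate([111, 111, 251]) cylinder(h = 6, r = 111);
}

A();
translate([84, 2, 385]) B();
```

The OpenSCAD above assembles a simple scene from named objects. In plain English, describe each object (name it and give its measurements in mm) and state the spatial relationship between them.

A is a four-legged stool. The seat is 340×283 mm, 22 mm thick, top at z = 385 mm. It stands on four round legs, each 36 mm in diameter, from z = 0 to the seat underside, each leg's axis is inset half a diameter from the nearest pair of seat edges (so the leg's bounding box is flush with the corner).

B is a spool: two coaxial disc flanges of radius 111 mm and thickness 6 mm, joined by a core cylinder of radius 36 mm and height 245 mm. The lower flange rests on z = 0 and the three cylinders share a vertical axis.

The spool is on top of the stool.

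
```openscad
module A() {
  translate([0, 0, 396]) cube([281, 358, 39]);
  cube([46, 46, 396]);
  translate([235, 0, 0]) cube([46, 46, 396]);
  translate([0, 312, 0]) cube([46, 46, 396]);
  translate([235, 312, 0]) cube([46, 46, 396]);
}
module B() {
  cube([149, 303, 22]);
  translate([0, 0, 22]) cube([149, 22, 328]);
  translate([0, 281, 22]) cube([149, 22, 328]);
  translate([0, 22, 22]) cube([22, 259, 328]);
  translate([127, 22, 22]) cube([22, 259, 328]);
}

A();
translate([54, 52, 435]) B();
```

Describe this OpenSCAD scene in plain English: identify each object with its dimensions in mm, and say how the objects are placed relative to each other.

A is a simple wooden stool: a rectangular seat 281 mm (x) by 358 mm (y), 39 mm thick, top face at z = 435 mm, on four square legs, each 46×46 mm in cross-section. The legs rest on z = 0, each flush with a corner of the seat.

B is an open-topped rectangular box: outside dimensions 149×303×350 mm, with a uniform wall and base thickness of 22 mm. The base is a full 149×303 slab on the floor; four walls sit on top of the base. The front and back walls (the −y and +y sides) span the full width; the two side walls fit between them.

The open box is on top of the stool.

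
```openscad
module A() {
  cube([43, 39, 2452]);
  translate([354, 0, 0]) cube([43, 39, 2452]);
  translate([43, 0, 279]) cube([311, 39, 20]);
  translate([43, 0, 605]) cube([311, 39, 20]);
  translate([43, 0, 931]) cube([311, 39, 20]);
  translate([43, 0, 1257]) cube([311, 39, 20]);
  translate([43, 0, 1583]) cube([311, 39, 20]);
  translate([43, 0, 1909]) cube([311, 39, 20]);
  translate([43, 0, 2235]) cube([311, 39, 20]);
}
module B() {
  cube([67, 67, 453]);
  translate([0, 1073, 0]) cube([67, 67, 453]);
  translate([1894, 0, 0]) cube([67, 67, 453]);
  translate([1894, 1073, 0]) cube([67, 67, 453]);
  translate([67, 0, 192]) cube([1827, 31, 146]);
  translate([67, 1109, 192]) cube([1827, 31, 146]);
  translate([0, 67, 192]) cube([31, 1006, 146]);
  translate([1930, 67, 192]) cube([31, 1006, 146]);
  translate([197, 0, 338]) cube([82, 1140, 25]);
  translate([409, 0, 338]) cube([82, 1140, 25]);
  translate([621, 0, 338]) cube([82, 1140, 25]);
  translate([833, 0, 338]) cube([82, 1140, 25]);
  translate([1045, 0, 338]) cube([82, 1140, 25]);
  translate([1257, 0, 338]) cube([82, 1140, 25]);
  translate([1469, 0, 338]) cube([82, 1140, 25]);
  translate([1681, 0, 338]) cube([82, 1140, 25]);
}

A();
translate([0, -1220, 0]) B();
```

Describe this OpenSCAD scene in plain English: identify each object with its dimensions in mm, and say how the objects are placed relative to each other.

A is a wooden ladder with two side rails of 43×39 mm section and 2452 mm height, set 397 mm apart overall. Between them run 7 rectangular rungs (39 mm deep, 20 mm thick), front faces flush with the rails' −y face. The bottom of the first rung is 279 mm above the floor and each subsequent rung is 326 mm higher than the one below.

B is a bed frame 1961 mm long (x) by 1140 mm wide (y). Four 67×67 mm corner posts, 453 mm tall, at the corners of the footprint. Four rails of 31 mm thickness and 146 mm height run between adjacent posts with their undersides at z = 192 mm, their outer faces flush with the outside of the frame (the two x-running rails run between the posts' inner faces; the two y-running rails run between the posts' inner faces). 8 slats, each 82 mm wide (x) and 25 mm thick, lie across the top of the two x-running rails, running the full 1140 mm width of the frame in y; the slats are evenly spaced along x between the inner faces of the end posts with equal gaps (rounded down to the nearest mm) at the −x end and between each pair — any rounding remainder accumulates at the +x end.

The bed frame is on the floor beside the ladder on its −y side.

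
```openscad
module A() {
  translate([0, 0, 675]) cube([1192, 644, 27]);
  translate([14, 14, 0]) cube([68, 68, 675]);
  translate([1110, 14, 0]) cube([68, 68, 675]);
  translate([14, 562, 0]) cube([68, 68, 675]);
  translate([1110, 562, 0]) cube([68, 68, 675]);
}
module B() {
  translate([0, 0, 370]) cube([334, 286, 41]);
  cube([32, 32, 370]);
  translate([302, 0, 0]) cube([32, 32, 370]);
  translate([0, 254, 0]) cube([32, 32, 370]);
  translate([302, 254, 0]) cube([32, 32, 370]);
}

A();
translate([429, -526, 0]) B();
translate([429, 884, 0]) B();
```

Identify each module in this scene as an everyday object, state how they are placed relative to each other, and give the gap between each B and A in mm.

Each stool's nearest face is 240 mm from the table's bounding box.

A is a table. B is a stool. Two stools sit around the table at the −y, +y sides. The gap between each stool and the table is 240 mm.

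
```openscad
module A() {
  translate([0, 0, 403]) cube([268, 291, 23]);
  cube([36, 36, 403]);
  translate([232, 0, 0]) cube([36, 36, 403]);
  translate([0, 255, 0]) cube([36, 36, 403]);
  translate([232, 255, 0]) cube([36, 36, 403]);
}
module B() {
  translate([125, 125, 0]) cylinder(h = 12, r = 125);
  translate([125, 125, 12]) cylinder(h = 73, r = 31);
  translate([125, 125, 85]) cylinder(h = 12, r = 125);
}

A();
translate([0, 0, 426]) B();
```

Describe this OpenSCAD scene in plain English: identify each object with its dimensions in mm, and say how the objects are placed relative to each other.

A is a four-legged stool. The seat is 268×291 mm, 23 mm thick, top at z = 426 mm. It stands on four square legs, each 36×36 mm in cross-section, from z = 0 to the seat underside, each flush with a corner of the seat.

B is a spool: two coaxial disc flanges of radius 125 mm and thickness 12 mm, joined by a core cylinder of radius 31 mm and height 73 mm. The lower flange rests on z = 0 and the three cylinders share a vertical axis.

The spool is on top of the stool.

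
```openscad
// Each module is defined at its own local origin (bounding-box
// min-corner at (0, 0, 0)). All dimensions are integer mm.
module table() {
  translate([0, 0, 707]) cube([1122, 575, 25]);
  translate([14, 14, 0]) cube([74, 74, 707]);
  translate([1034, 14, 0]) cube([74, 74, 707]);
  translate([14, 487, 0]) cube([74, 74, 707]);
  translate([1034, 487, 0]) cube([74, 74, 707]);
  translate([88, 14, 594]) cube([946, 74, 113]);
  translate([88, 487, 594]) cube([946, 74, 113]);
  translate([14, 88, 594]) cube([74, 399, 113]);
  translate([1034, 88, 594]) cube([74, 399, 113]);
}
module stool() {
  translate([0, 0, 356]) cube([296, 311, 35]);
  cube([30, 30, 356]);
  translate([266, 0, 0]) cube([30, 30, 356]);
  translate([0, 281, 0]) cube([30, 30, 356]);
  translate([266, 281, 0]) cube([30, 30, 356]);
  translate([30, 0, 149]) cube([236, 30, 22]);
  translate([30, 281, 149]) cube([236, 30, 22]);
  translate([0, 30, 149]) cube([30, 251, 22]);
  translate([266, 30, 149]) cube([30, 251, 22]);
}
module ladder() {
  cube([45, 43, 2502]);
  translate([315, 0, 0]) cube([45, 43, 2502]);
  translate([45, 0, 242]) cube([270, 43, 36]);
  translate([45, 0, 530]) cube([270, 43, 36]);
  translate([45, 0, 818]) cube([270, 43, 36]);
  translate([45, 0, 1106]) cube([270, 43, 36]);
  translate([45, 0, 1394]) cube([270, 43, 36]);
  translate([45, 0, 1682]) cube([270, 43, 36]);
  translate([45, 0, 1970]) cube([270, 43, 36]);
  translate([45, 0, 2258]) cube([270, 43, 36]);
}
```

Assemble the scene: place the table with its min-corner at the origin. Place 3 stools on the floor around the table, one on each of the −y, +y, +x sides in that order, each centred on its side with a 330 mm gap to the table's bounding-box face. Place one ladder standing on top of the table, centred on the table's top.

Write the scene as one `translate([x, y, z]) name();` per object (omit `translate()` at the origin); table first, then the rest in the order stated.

table();
translate([413, -641, 0]) stool();
translate([413, 905, 0]) stool();
translate([1452, 132, 0]) stool();
translate([381, 266, 732]) ladder();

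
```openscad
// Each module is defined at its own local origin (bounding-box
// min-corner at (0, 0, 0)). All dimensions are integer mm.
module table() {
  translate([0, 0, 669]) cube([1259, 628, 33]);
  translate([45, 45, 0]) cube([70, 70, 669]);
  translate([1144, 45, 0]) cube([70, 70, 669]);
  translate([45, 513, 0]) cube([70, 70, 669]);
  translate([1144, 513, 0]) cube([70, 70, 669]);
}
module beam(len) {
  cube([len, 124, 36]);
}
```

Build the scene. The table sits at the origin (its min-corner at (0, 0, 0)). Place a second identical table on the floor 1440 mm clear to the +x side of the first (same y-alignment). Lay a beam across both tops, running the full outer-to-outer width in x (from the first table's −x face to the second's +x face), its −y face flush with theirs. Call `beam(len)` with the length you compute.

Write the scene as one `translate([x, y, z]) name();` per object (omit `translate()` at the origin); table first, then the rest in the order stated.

table();
translate([2699, 0, 0]) table();
translate([0, 0, 702]) beam(3958);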